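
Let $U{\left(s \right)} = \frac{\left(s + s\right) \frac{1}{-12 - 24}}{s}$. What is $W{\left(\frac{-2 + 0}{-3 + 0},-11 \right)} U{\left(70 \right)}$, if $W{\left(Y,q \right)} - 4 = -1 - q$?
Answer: $- \frac{7}{9} \approx -0.77778$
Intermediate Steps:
$U{\left(s \right)} = - \frac{1}{18}$ ($U{\left(s \right)} = \frac{2 s \frac{1}{-36}}{s} = \frac{2 s \left(- \frac{1}{36}\right)}{s} = \frac{\left(- \frac{1}{18}\right) s}{s} = - \frac{1}{18}$)
$W{\left(Y,q \right)} = 3 - q$ ($W{\left(Y,q \right)} = 4 - \left(1 + q\right) = 3 - q$)
$W{\left(\frac{-2 + 0}{-3 + 0},-11 \right)} U{\left(70 \right)} = \left(3 - -11\right) \left(- \frac{1}{18}\right) = \left(3 + 11\right) \left(- \frac{1}{18}\right) = 14 \left(- \frac{1}{18}\right) = - \frac{7}{9}$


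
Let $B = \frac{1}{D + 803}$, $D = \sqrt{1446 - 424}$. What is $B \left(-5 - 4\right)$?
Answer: $- \frac{99}{8819} + \frac{9 \sqrt{1022}}{643787} \approx -0.010779$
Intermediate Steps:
$D = \sqrt{1022} \approx 31.969$
$B = \frac{1}{803 + \sqrt{1022}}$ ($B = \frac{1}{\sqrt{1022} + 803} = \frac{1}{803 + \sqrt{1022}} \approx 0.0011976$)
$B \left(-5 - 4\right) = \left(\frac{11}{8819} - \frac{\sqrt{1022}}{643787}\right) \left(-5 - 4\right) = \left(\frac{11}{8819} - \frac{\sqrt{1022}}{643787}\right) \left(-9\right) = - \frac{99}{8819} + \frac{9 \sqrt{1022}}{643787}$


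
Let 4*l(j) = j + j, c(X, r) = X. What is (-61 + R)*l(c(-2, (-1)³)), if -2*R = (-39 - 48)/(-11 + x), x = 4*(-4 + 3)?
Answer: 639/10 ≈ 63.900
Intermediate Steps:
x = -4 (x = 4*(-1) = -4)
l(j) = j/2 (l(j) = (j + j)/4 = (2*j)/4 = j/2)
R = -29/10 (R = -(-39 - 48)/(2*(-11 - 4)) = -(-87)/(2*(-15)) = -(-87)*(-1)/(2*15) = -½*29/5 = -29/10 ≈ -2.9000)
(-61 + R)*l(c(-2, (-1)³)) = (-61 - 29/10)*((½)*(-2)) = -639/10*(-1) = 639/10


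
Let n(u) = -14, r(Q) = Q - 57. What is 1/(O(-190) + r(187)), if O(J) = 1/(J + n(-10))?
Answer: 204/26519 ≈ 0.0076926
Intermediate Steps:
r(Q) = -57 + Q
O(J) = 1/(-14 + J) (O(J) = 1/(J - 14) = 1/(-14 + J))
1/(O(-190) + r(187)) = 1/(1/(-14 - 190) + (-57 + 187)) = 1/(1/(-204) + 130) = 1/(-1/204 + 130) = 1/(26519/204) = 204/26519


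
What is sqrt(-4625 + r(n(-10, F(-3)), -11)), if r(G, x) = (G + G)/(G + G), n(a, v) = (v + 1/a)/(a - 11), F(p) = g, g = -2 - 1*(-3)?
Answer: 68*I ≈ 68.0*I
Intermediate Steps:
g = 1 (g = -2 + 3 = 1)
F(p) = 1
n(a, v) = (v + 1/a)/(-11 + a)
r(G, x) = 1 (r(G, x) = (2*G)/((2*G)) = (2*G)*(1/(2*G)) = 1)
sqrt(-4625 + r(n(-10, F(-3)), -11)) = sqrt(-4625 + 1) = sqrt(-4624) = 68*I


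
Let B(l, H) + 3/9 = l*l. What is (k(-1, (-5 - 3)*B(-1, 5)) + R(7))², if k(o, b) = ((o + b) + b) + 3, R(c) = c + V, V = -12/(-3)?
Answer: 49/9 ≈ 5.4444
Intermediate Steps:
B(l, H) = -⅓ + l² (B(l, H) = -⅓ + l*l = -⅓ + l²)
V = 4 (V = -12*(-⅓) = 4)
R(c) = 4 + c (R(c) = c + 4 = 4 + c)
k(o, b) = 3 + o + 2*b (k(o, b) = ((b + o) + b) + 3 = (o + 2*b) + 3 = 3 + o + 2*b)
(k(-1, (-5 - 3)*B(-1, 5)) + R(7))² = ((3 - 1 + 2*((-5 - 3)*(-⅓ + (-1)²))) + (4 + 7))² = ((3 - 1 + 2*(-8*(-⅓ + 1))) + 11)² = ((3 - 1 + 2*(-8*⅔)) + 11)² = ((3 - 1 + 2*(-16/3)) + 11)² = ((3 - 1 - 32/3) + 11)² = (-26/3 + 11)² = (7/3)² = 49/9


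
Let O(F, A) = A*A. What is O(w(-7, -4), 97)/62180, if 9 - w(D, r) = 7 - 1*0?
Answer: 9409/62180 ≈ 0.15132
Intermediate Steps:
w(D, r) = 2 (w(D, r) = 9 - (7 - 1*0) = 9 - (7 + 0) = 9 - 1*7 = 9 - 7 = 2)
O(F, A) = A²
O(w(-7, -4), 97)/62180 = 97²/62180 = 9409*(1/62180) = 9409/62180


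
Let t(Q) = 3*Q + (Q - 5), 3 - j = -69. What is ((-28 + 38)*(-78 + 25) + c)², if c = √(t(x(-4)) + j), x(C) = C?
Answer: (-530 + √51)² ≈ 2.7338e+5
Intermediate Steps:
j = 72 (j = 3 - 1*(-69) = 3 + 69 = 72)
t(Q) = -5 + 4*Q (t(Q) = 3*Q + (-5 + Q) = -5 + 4*Q)
c = √51 (c = √((-5 + 4*(-4)) + 72) = √((-5 - 16) + 72) = √(-21 + 72) = √51 ≈ 7.1414)
((-28 + 38)*(-78 + 25) + c)² = ((-28 + 38)*(-78 + 25) + √51)² = (10*(-53) + √51)² = (-530 + √51)²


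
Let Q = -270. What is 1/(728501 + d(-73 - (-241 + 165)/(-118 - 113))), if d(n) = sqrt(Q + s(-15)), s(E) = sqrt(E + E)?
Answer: 1/(728501 + sqrt(-270 + I*sqrt(30))) ≈ 1.3727e-6 - 3.1e-11*I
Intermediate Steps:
s(E) = sqrt(2)*sqrt(E) (s(E) = sqrt(2*E) = sqrt(2)*sqrt(E))
d(n) = sqrt(-270 + I*sqrt(30)) (d(n) = sqrt(-270 + sqrt(2)*sqrt(-15)) = sqrt(-270 + sqrt(2)*(I*sqrt(15))) = sqrt(-270 + I*sqrt(30)))
1/(728501 + d(-73 - (-241 + 165)/(-118 - 113))) = 1/(728501 + sqrt(-270 + I*sqrt(30)))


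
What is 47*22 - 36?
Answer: 998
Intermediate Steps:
47*22 - 36 = 1034 - 36 = 998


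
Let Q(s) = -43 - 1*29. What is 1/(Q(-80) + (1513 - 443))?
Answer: 1/998 ≈ 0.0010020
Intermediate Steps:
Q(s) = -72 (Q(s) = -43 - 29 = -72)
1/(Q(-80) + (1513 - 443)) = 1/(-72 + (1513 - 443)) = 1/(-72 + 1070) = 1/998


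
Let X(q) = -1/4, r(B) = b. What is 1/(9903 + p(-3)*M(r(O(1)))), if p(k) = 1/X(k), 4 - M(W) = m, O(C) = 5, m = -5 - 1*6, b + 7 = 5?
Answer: 1/9843 ≈ 0.00010160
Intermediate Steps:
b = -2 (b = -7 + 5 = -2)
m = -11 (m = -5 - 6 = -11)
r(B) = -2
X(q) = -1/4 (X(q) = -1*1/4 = -1/4)
M(W) = 15 (M(W) = 4 - 1*(-11) = 4 + 11 = 15)
p(k) = -4 (p(k) = 1/(-1/4) = 1*(-4) = -4)
1/(9903 + p(-3)*M(r(O(1)))) = 1/(9903 - 4*15) = 1/(9903 - 60) = 1/9843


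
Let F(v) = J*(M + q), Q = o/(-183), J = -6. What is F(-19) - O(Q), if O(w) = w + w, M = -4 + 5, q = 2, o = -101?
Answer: -3496/183 ≈ -19.104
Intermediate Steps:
Q = 101/183 (Q = -101/(-183) = -101*(-1/183) = 101/183 ≈ 0.55191)
M = 1
F(v) = -18 (F(v) = -6*(1 + 2) = -6*3 = -18)
O(w) = 2*w
F(-19) - O(Q) = -18 - 2*101/183 = -18 - 1*202/183 = -18 - 202/183 = -3496/183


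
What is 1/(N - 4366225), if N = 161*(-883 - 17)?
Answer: -1/4511125 ≈ -2.2167e-7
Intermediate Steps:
N = -144900 (N = 161*(-900) = -144900)
1/(N - 4366225) = 1/(-144900 - 4366225) = 1/(-4511125) = -1/4511125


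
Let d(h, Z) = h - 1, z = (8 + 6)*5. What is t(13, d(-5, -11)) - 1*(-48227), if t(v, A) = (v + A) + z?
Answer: 48304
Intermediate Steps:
z = 70 (z = 14*5 = 70)
d(h, Z) = -1 + h
t(v, A) = 70 + A + v (t(v, A) = (v + A) + 70 = (A + v) + 70 = 70 + A + v)
t(13, d(-5, -11)) - 1*(-48227) = (70 + (-1 - 5) + 13) - 1*(-48227) = (70 - 6 + 13) + 48227 = 77 + 48227 = 48304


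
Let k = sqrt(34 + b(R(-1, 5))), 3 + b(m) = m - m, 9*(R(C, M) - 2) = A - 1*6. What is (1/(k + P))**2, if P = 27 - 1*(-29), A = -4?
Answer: (56 + sqrt(31))**(-2) ≈ 0.00026381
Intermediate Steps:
R(C, M) = 8/9 (R(C, M) = 2 + (-4 - 1*6)/9 = 2 + (-4 - 6)/9 = 2 + (1/9)*(-10) = 2 - 10/9 = 8/9)
b(m) = -3 (b(m) = -3 + (m - m) = -3 + 0 = -3)
P = 56 (P = 27 + 29 = 56)
k = sqrt(31) (k = sqrt(34 - 3) = sqrt(31) ≈ 5.5678)
(1/(k + P))**2 = (1/(sqrt(31) + 56))**2 = (1/(56 + sqrt(31)))**2 = (56 + sqrt(31))**(-2)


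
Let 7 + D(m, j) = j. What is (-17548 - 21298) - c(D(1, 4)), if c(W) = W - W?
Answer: -38846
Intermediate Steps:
D(m, j) = -7 + j
c(W) = 0
(-17548 - 21298) - c(D(1, 4)) = (-17548 - 21298) - 1*0 = -38846 + 0 = -38846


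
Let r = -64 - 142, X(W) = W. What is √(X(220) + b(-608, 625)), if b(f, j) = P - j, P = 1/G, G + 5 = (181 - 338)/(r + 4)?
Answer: I*√294853951/853 ≈ 20.13*I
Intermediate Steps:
r = -206
G = -853/202 (G = -5 + (181 - 338)/(-206 + 4) = -5 - 157/(-202) = -5 - 157*(-1/202) = -5 + 157/202 = -853/202 ≈ -4.2228)
P = -202/853 (P = 1/(-853/202) = -202/853 ≈ -0.23681)
b(f, j) = -202/853 - j
√(X(220) + b(-608, 625)) = √(220 + (-202/853 - 1*625)) = √(220 + (-202/853 - 625)) = √(220 - 533327/853) = √(-345667/853) = I*√294853951/853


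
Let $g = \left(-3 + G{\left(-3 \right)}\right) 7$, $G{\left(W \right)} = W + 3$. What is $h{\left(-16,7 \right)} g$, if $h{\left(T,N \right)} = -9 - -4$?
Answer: $105$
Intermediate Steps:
$G{\left(W \right)} = 3 + W$
$h{\left(T,N \right)} = -5$ ($h{\left(T,N \right)} = -9 + 4 = -5$)
$g = -21$ ($g = \left(-3 + \left(3 - 3\right)\right) 7 = \left(-3 + 0\right) 7 = \left(-3\right) 7 = -21$)
$h{\left(-16,7 \right)} g = \left(-5\right) \left(-21\right) = 105$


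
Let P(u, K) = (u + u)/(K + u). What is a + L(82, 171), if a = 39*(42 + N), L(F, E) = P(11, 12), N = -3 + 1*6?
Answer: 40387/23 ≈ 1756.0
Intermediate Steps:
P(u, K) = 2*u/(K + u) (P(u, K) = (2*u)/(K + u) = 2*u/(K + u))
N = 3 (N = -3 + 6 = 3)
L(F, E) = 22/23 (L(F, E) = 2*11/(12 + 11) = 2*11/23 = 2*11*(1/23) = 22/23)
a = 1755 (a = 39*(42 + 3) = 39*45 = 1755)
a + L(82, 171) = 1755 + 22/23 = 40387/23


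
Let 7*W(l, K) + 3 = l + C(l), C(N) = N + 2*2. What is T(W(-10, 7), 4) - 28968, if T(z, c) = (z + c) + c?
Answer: -202739/7 ≈ -28963.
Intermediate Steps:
C(N) = 4 + N (C(N) = N + 4 = 4 + N)
W(l, K) = ⅐ + 2*l/7 (W(l, K) = -3/7 + (l + (4 + l))/7 = -3/7 + (4 + 2*l)/7 = -3/7 + (4/7 + 2*l/7) = ⅐ + 2*l/7)
T(z, c) = z + 2*c (T(z, c) = (c + z) + c = z + 2*c)
T(W(-10, 7), 4) - 28968 = ((⅐ + (2/7)*(-10)) + 2*4) - 28968 = ((⅐ - 20/7) + 8) - 28968 = (-19/7 + 8) - 28968 = 37/7 - 28968 = -202739/7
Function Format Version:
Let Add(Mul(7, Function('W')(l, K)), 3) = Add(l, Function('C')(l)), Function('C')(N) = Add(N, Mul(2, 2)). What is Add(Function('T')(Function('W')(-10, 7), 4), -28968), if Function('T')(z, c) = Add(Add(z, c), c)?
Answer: Rational(-202739, 7) ≈ -28963.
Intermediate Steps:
Function('C')(N) = Add(4, N) (Function('C')(N) = Add(N, 4) = Add(4, N))
Function('W')(l, K) = Add(Rational(1, 7), Mul(Rational(2, 7), l)) (Function('W')(l, K) = Add(Rational(-3, 7), Mul(Rational(1, 7), Add(l, Add(4, l)))) = Add(Rational(-3, 7), Mul(Rational(1, 7), Add(4, Mul(2, l)))) = Add(Rational(-3, 7), Add(Rational(4, 7), Mul(Rational(2, 7), l))) = Add(Rational(1, 7), Mul(Rational(2, 7), l)))
Function('T')(z, c) = Add(z, Mul(2, c)) (Function('T')(z, c) = Add(Add(c, z), c) = Add(z, Mul(2, c)))
Add(Function('T')(Function('W')(-10, 7), 4), -28968) = Add(Add(Add(Rational(1, 7), Mul(Rational(2, 7), -10)), Mul(2, 4)), -28968) = Add(Add(Add(Rational(1, 7), Rational(-20, 7)), 8), -28968) = Add(Add(Rational(-19, 7), 8), -28968) = Add(Rational(37, 7), -28968) = Rational(-202739, 7)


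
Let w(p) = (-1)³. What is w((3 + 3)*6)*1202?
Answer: -1202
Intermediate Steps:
w(p) = -1
w((3 + 3)*6)*1202 = -1*1202 = -1202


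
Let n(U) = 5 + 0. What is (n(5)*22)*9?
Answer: 990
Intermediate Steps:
n(U) = 5
(n(5)*22)*9 = (5*22)*9 = 110*9 = 990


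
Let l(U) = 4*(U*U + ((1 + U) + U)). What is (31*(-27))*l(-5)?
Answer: -53568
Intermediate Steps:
l(U) = 4 + 4*U**2 + 8*U (l(U) = 4*(U**2 + (1 + 2*U)) = 4*(1 + U**2 + 2*U) = 4 + 4*U**2 + 8*U)
(31*(-27))*l(-5) = (31*(-27))*(4 + 4*(-5)**2 + 8*(-5)) = -837*(4 + 4*25 - 40) = -837*(4 + 100 - 40) = -837*64 = -53568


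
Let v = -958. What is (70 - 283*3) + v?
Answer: -1737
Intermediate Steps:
(70 - 283*3) + v = (70 - 283*3) - 958 = (70 - 849) - 958 = -779 - 958 = -1737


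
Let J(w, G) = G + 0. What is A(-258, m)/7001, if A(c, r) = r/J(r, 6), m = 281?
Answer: 281/42006 ≈ 0.0066895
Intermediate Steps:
J(w, G) = G
A(c, r) = r/6
A(-258, m)/7001 = ((⅙)*281)/7001 = (281/6)*(1/7001) = 281/42006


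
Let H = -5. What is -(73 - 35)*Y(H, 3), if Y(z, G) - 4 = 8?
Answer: -456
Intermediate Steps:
Y(z, G) = 12 (Y(z, G) = 4 + 8 = 12)
-(73 - 35)*Y(H, 3) = -(73 - 35)*12 = -38*12 = -1*456 = -456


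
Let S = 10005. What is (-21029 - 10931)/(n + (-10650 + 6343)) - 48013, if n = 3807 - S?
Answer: -100868921/2101 ≈ -48010.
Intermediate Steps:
n = -6198 (n = 3807 - 1*10005 = 3807 - 10005 = -6198)
(-21029 - 10931)/(n + (-10650 + 6343)) - 48013 = (-21029 - 10931)/(-6198 + (-10650 + 6343)) - 48013 = -31960/(-6198 - 4307) - 48013 = -31960/(-10505) - 48013 = -31960*(-1/10505) - 48013 = 6392/2101 - 48013 = -100868921/2101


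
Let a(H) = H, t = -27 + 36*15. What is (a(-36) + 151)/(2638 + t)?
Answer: 5/137 ≈ 0.036496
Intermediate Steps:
t = 513 (t = -27 + 540 = 513)
(a(-36) + 151)/(2638 + t) = (-36 + 151)/(2638 + 513) = 115/3151 = 115*(1/3151) = 5/137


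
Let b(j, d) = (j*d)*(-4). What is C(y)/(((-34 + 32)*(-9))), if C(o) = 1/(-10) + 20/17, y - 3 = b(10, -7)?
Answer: 61/1020 ≈ 0.059804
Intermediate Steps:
b(j, d) = -4*d*j (b(j, d) = (d*j)*(-4) = -4*d*j)
y = 283 (y = 3 - 4*(-7)*10 = 3 + 280 = 283)
C(o) = 183/170 (C(o) = 1*(-⅒) + 20*(1/17) = -⅒ + 20/17 = 183/170)
C(y)/(((-34 + 32)*(-9))) = 183/(170*(((-34 + 32)*(-9)))) = 183/(170*((-2*(-9)))) = (183/170)/18 = (183/170)*(1/18) = 61/1020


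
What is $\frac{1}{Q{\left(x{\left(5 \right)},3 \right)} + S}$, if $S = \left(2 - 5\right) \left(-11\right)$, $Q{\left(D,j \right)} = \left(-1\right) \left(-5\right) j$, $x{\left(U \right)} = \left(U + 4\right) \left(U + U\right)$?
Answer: $\frac{1}{48} \approx 0.020833$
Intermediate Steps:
$x{\left(U \right)} = 2 U \left(4 + U\right)$ ($x{\left(U \right)} = \left(4 + U\right) 2 U = 2 U \left(4 + U\right)$)
$Q{\left(D,j \right)} = 5 j$
$S = 33$ ($S = \left(-3\right) \left(-11\right) = 33$)
$\frac{1}{Q{\left(x{\left(5 \right)},3 \right)} + S} = \frac{1}{5 \cdot 3 + 33} = \frac{1}{15 + 33} = \frac{1}{48}$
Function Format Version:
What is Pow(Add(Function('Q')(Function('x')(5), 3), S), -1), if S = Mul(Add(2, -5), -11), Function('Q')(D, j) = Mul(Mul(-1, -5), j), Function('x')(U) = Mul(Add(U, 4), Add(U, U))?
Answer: Rational(1, 48) ≈ 0.020833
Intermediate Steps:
Function('x')(U) = Mul(2, U, Add(4, U)) (Function('x')(U) = Mul(Add(4, U), Mul(2, U)) = Mul(2, U, Add(4, U)))
Function('Q')(D, j) = Mul(5, j)
S = 33 (S = Mul(-3, -11) = 33)
Pow(Add(Function('Q')(Function('x')(5), 3), S), -1) = Pow(Add(Mul(5, 3), 33), -1) = Pow(Add(15, 33), -1) = Pow(48, -1) = Rational(1, 48)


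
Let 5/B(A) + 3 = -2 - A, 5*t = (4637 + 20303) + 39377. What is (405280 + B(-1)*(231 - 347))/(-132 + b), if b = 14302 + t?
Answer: 2027125/135167 ≈ 14.997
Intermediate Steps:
t = 64317/5 (t = ((4637 + 20303) + 39377)/5 = (24940 + 39377)/5 = (1/5)*64317 = 64317/5 ≈ 12863.)
B(A) = 5/(-5 - A) (B(A) = 5/(-3 + (-2 - A)) = 5/(-5 - A))
b = 135827/5 (b = 14302 + 64317/5 = 135827/5 ≈ 27165.)
(405280 + B(-1)*(231 - 347))/(-132 + b) = (405280 + (-5/(5 - 1))*(231 - 347))/(-132 + 135827/5) = (405280 - 5/4*(-116))/(135167/5) = (405280 - 5*1/4*(-116))*(5/135167) = (405280 - 5/4*(-116))*(5/135167) = (405280 + 145)*(5/135167) = 405425*(5/135167) = 2027125/135167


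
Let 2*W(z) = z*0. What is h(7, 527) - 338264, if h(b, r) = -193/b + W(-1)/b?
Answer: -2368041/7 ≈ -3.3829e+5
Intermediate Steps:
W(z) = 0 (W(z) = (z*0)/2 = (1/2)*0 = 0)
h(b, r) = -193/b (h(b, r) = -193/b + 0/b = -193/b + 0 = -193/b)
h(7, 527) - 338264 = -193/7 - 338264 = -2368041/7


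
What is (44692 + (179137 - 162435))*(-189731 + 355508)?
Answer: 10177713138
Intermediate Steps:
(44692 + (179137 - 162435))*(-189731 + 355508) = (44692 + 16702)*165777 = 61394*165777 = 10177713138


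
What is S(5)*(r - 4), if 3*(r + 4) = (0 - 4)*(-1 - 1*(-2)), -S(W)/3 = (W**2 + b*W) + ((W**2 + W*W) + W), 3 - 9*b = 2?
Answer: 20300/9 ≈ 2255.6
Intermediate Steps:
b = 1/9 (b = 1/3 - 1/9*2 = 1/3 - 2/9 = 1/9 ≈ 0.11111)
S(W) = -9*W**2 - 10*W/3 (S(W) = -3*((W**2 + W/9) + ((W**2 + W*W) + W)) = -3*((W**2 + W/9) + ((W**2 + W**2) + W)) = -3*((W**2 + W/9) + (2*W**2 + W)) = -3*((W**2 + W/9) + (W + 2*W**2)) = -3*(3*W**2 + 10*W/9) = -9*W**2 - 10*W/3)
r = -16/3 (r = -4 + ((0 - 4)*(-1 - 1*(-2)))/3 = -4 + (-4*(-1 + 2))/3 = -4 + (-4*1)/3 = -4 + (1/3)*(-4) = -4 - 4/3 = -16/3 ≈ -5.3333)
S(5)*(r - 4) = (-1/3*5*(10 + 27*5))*(-16/3 - 4) = -1/3*5*(10 + 135)*(-28/3) = -1/3*5*145*(-28/3) = -725/3*(-28/3) = 20300/9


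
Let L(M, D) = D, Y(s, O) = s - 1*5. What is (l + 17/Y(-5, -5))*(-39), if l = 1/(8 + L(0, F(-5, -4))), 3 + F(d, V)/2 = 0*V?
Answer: 234/5 ≈ 46.800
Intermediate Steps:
Y(s, O) = -5 + s (Y(s, O) = s - 5 = -5 + s)
F(d, V) = -6 (F(d, V) = -6 + 2*(0*V) = -6 + 2*0 = -6 + 0 = -6)
l = 1/2 (l = 1/(8 - 6) = 1/2 ≈ 0.50000)
(l + 17/Y(-5, -5))*(-39) = (1/2 + 17/(-5 - 5))*(-39) = (1/2 + 17/(-10))*(-39) = (1/2 + 17*(-1/10))*(-39) = (1/2 - 17/10)*(-39) = -6/5*(-39) = 234/5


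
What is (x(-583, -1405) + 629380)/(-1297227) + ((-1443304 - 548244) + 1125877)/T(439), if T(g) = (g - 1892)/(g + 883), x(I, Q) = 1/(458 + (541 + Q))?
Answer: 200911508608254219/255085852462 ≈ 7.8762e+5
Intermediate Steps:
x(I, Q) = 1/(999 + Q)
T(g) = (-1892 + g)/(883 + g)
(x(-583, -1405) + 629380)/(-1297227) + ((-1443304 - 548244) + 1125877)/T(439) = (1/(999 - 1405) + 629380)/(-1297227) + ((-1443304 - 548244) + 1125877)/(((-1892 + 439)/(883 + 439))) = (1/(-406) + 629380)*(-1/1297227) + (-1991548 + 1125877)/((-1453/1322)) = (-1/406 + 629380)*(-1/1297227) - 865671/((1/1322)*(-1453)) = (255528279/406)*(-1/1297227) - 865671/(-1453/1322) = -85176093/175558054 - 865671*(-1322/1453) = -85176093/175558054 + 1144417062/1453 = 200911508608254219/255085852462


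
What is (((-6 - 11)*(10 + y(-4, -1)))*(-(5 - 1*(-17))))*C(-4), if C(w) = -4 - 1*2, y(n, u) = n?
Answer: -13464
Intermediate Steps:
C(w) = -6 (C(w) = -4 - 2 = -6)
(((-6 - 11)*(10 + y(-4, -1)))*(-(5 - 1*(-17))))*C(-4) = (((-6 - 11)*(10 - 4))*(-(5 - 1*(-17))))*(-6) = ((-17*6)*(-(5 + 17)))*(-6) = -(-102)*22*(-6) = -102*(-22)*(-6) = 2244*(-6) = -13464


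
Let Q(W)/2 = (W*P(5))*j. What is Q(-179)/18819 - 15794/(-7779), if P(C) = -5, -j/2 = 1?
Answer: 89792822/48797667 ≈ 1.8401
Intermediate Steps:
j = -2 (j = -2*1 = -2)
Q(W) = 20*W (Q(W) = 2*((W*(-5))*(-2)) = 2*(-5*W*(-2)) = 2*(10*W) = 20*W)
Q(-179)/18819 - 15794/(-7779) = (20*(-179))/18819 - 15794/(-7779) = -3580*1/18819 - 15794*(-1/7779) = -3580/18819 + 15794/7779 = 89792822/48797667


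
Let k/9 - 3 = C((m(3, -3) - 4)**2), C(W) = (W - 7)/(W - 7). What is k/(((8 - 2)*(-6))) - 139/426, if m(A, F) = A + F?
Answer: -565/426 ≈ -1.3263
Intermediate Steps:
C(W) = 1 (C(W) = (-7 + W)/(-7 + W) = 1)
k = 36 (k = 27 + 9*1 = 27 + 9 = 36)
k/(((8 - 2)*(-6))) - 139/426 = 36/(((8 - 2)*(-6))) - 139/426 = 36/((6*(-6))) - 139*1/426 = 36/(-36) - 139/426 = 36*(-1/36) - 139/426 = -1 - 139/426 = -565/426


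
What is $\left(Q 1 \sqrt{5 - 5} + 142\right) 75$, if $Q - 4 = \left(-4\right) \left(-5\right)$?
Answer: $10650$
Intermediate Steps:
$Q = 24$ ($Q = 4 - -20 = 4 + 20 = 24$)
$\left(Q 1 \sqrt{5 - 5} + 142\right) 75 = \left(24 \cdot 1 \sqrt{5 - 5} + 142\right) 75 = \left(24 \sqrt{0} + 142\right) 75 = \left(24 \cdot 0 + 142\right) 75 = \left(0 + 142\right) 75 = 142 \cdot 75 = 10650$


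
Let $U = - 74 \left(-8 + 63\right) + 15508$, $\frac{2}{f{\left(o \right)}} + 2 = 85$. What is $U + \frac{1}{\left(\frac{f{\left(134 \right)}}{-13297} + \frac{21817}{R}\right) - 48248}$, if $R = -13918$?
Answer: $\frac{8477193761282305928}{741143012470967} \approx 11438.0$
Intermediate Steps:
$f{\left(o \right)} = \frac{2}{83}$ ($f{\left(o \right)} = \frac{2}{-2 + 85} = \frac{2}{83}$)
$U = 11438$ ($U = \left(-74\right) 55 + 15508 = -4070 + 15508 = 11438$)
$U + \frac{1}{\left(\frac{f{\left(134 \right)}}{-13297} + \frac{21817}{R}\right) - 48248} = 11438 + \frac{1}{\left(\frac{2}{83 \left(-13297\right)} + \frac{21817}{-13918}\right) - 48248} = 11438 + \frac{1}{\left(\frac{2}{83} \left(- \frac{1}{13297}\right) + 21817 \left(- \frac{1}{13918}\right)\right) - 48248} = 11438 + \frac{1}{\left(- \frac{2}{1103651} - \frac{21817}{13918}\right) - 48248} = 11438 + \frac{1}{- \frac{24078381703}{15360614618} - 48248} = 11438 + \frac{1}{- \frac{741143012470967}{15360614618}} = 11438 - \frac{15360614618}{741143012470967} = \frac{8477193761282305928}{741143012470967}$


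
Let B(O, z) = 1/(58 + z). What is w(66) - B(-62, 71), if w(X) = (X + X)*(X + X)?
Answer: 2247695/129 ≈ 17424.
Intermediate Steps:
w(X) = 4*X**2 (w(X) = (2*X)*(2*X) = 4*X**2)
w(66) - B(-62, 71) = 4*66**2 - 1/(58 + 71) = 4*4356 - 1/129 = 17424 - 1*1/129 = 17424 - 1/129 = 2247695/129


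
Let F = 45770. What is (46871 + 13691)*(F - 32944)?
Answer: 776768212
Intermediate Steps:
(46871 + 13691)*(F - 32944) = (46871 + 13691)*(45770 - 32944) = 60562*12826 = 776768212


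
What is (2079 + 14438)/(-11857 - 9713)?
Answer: -16517/21570 ≈ -0.76574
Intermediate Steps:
(2079 + 14438)/(-11857 - 9713) = 16517/(-21570) = 16517*(-1/21570) = -16517/21570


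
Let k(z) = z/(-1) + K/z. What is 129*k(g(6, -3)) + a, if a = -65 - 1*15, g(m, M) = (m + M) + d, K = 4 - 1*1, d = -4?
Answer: -338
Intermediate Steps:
K = 3 (K = 4 - 1 = 3)
g(m, M) = -4 + M + m (g(m, M) = (m + M) - 4 = (M + m) - 4 = -4 + M + m)
k(z) = -z + 3/z (k(z) = z/(-1) + 3/z = z*(-1) + 3/z = -z + 3/z)
a = -80 (a = -65 - 15 = -80)
129*k(g(6, -3)) + a = 129*(-(-4 - 3 + 6) + 3/(-4 - 3 + 6)) - 80 = 129*(-1*(-1) + 3/(-1)) - 80 = 129*(1 + 3*(-1)) - 80 = 129*(1 - 3) - 80 = 129*(-2) - 80 = -258 - 80 = -338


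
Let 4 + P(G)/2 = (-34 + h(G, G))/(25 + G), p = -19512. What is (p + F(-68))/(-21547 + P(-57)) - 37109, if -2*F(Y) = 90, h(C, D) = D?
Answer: -12794462089/344789 ≈ -37108.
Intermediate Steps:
F(Y) = -45 (F(Y) = -1/2*90 = -45)
P(G) = -8 + 2*(-34 + G)/(25 + G) (P(G) = -8 + 2*((-34 + G)/(25 + G)) = -8 + 2*(-34 + G)/(25 + G))
(p + F(-68))/(-21547 + P(-57)) - 37109 = (-19512 - 45)/(-21547 + 2*(-134 - 3*(-57))/(25 - 57)) - 37109 = -19557/(-21547 + 2*(-134 + 171)/(-32)) - 37109 = -19557/(-21547 + 2*(-1/32)*37) - 37109 = -19557/(-21547 - 37/16) - 37109 = -19557/(-344789/16) - 37109 = -19557*(-16/344789) - 37109 = 312912/344789 - 37109 = -12794462089/344789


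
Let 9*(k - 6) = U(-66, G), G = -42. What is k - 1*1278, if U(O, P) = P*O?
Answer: -964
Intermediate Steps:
U(O, P) = O*P
k = 314 (k = 6 + (-66*(-42))/9 = 6 + (⅑)*2772 = 6 + 308 = 314)
k - 1*1278 = 314 - 1*1278 = 314 - 1278 = -964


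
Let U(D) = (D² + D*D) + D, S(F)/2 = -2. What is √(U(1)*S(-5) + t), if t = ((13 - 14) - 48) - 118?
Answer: I*√179 ≈ 13.379*I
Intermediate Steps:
S(F) = -4 (S(F) = 2*(-2) = -4)
U(D) = D + 2*D² (U(D) = (D² + D²) + D = 2*D² + D = D + 2*D²)
t = -167 (t = (-1 - 48) - 118 = -49 - 118 = -167)
√(U(1)*S(-5) + t) = √((1*(1 + 2*1))*(-4) - 167) = √((1*(1 + 2))*(-4) - 167) = √((1*3)*(-4) - 167) = √(3*(-4) - 167) = √(-12 - 167) = √(-179) = I*√179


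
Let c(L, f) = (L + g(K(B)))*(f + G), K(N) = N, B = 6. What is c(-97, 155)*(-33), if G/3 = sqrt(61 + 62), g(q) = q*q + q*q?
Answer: 127875 + 2475*sqrt(123) ≈ 1.5532e+5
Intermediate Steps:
g(q) = 2*q**2 (g(q) = q**2 + q**2 = 2*q**2)
G = 3*sqrt(123) (G = 3*sqrt(61 + 62) = 3*sqrt(123) ≈ 33.272)
c(L, f) = (72 + L)*(f + 3*sqrt(123)) (c(L, f) = (L + 2*6**2)*(f + 3*sqrt(123)) = (L + 2*36)*(f + 3*sqrt(123)) = (L + 72)*(f + 3*sqrt(123)) = (72 + L)*(f + 3*sqrt(123)))
c(-97, 155)*(-33) = (72*155 + 216*sqrt(123) - 97*155 + 3*(-97)*sqrt(123))*(-33) = (11160 + 216*sqrt(123) - 15035 - 291*sqrt(123))*(-33) = (-3875 - 75*sqrt(123))*(-33) = 127875 + 2475*sqrt(123)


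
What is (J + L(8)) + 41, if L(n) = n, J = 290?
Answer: 339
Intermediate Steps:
(J + L(8)) + 41 = (290 + 8) + 41 = 298 + 41 = 339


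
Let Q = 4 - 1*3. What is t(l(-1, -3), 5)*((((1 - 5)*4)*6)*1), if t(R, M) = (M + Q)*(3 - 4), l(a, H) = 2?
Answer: 576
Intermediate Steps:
Q = 1 (Q = 4 - 3 = 1)
t(R, M) = -1 - M (t(R, M) = (M + 1)*(3 - 4) = (1 + M)*(-1) = -1 - M)
t(l(-1, -3), 5)*((((1 - 5)*4)*6)*1) = (-1 - 1*5)*((((1 - 5)*4)*6)*1) = (-1 - 5)*((-4*4*6)*1) = -6*(-16*6) = -(-576) = -6*(-96) = 576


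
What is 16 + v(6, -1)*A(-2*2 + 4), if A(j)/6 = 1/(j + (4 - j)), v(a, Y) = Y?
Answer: 29/2 ≈ 14.500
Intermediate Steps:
A(j) = 3/2 (A(j) = 6/(j + (4 - j)) = 6/4 = 6*(¼) = 3/2)
16 + v(6, -1)*A(-2*2 + 4) = 16 - 1*3/2 = 16 - 3/2 = 29/2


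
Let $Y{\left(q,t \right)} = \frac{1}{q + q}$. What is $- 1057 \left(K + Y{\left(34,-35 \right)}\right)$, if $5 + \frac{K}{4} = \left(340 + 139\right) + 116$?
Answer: $- \frac{169628417}{68} \approx -2.4945 \cdot 10^{6}$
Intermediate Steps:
$Y{\left(q,t \right)} = \frac{1}{2 q}$
$K = 2360$ ($K = -20 + 4 \left(\left(340 + 139\right) + 116\right) = -20 + 4 \left(479 + 116\right) = -20 + 4 \cdot 595 = -20 + 2380 = 2360$)
$- 1057 \left(K + Y{\left(34,-35 \right)}\right) = - 1057 \left(2360 + \frac{1}{2 \cdot 34}\right) = - 1057 \left(2360 + \frac{1}{2} \cdot \frac{1}{34}\right) = - 1057 \left(2360 + \frac{1}{68}\right) = \left(-1057\right) \frac{160481}{68} = - \frac{169628417}{68}$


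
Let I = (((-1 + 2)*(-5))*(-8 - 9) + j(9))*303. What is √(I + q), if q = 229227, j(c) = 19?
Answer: 9*√3219 ≈ 510.63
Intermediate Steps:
I = 31512 (I = (((-1 + 2)*(-5))*(-8 - 9) + 19)*303 = ((1*(-5))*(-17) + 19)*303 = (-5*(-17) + 19)*303 = (85 + 19)*303 = 104*303 = 31512)
√(I + q) = √(31512 + 229227) = √260739 = 9*√3219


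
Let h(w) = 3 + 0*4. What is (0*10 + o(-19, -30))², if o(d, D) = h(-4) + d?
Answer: 256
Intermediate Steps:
h(w) = 3 (h(w) = 3 + 0 = 3)
o(d, D) = 3 + d
(0*10 + o(-19, -30))² = (0*10 + (3 - 19))² = (0 - 16)² = (-16)² = 256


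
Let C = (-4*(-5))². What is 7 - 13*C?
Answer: -5193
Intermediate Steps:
C = 400 (C = 20² = 400)
7 - 13*C = 7 - 13*400 = 7 - 5200 = -5193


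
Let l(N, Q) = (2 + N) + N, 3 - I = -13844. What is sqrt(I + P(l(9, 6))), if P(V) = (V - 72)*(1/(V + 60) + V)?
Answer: sqrt(1280635)/10 ≈ 113.17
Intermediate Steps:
I = 13847 (I = 3 - 1*(-13844) = 3 + 13844 = 13847)
l(N, Q) = 2 + 2*N
P(V) = (-72 + V)*(V + 1/(60 + V)) (P(V) = (-72 + V)*(1/(60 + V) + V) = (-72 + V)*(V + 1/(60 + V)))
sqrt(I + P(l(9, 6))) = sqrt(13847 + (-72 + (2 + 2*9)**3 - 4319*(2 + 2*9) - 12*(2 + 2*9)**2)/(60 + (2 + 2*9))) = sqrt(13847 + (-72 + (2 + 18)**3 - 4319*(2 + 18) - 12*(2 + 18)**2)/(60 + (2 + 18))) = sqrt(13847 + (-72 + 20**3 - 4319*20 - 12*20**2)/(60 + 20)) = sqrt(13847 + (-72 + 8000 - 86380 - 12*400)/80) = sqrt(13847 + (-72 + 8000 - 86380 - 4800)/80) = sqrt(13847 + (1/80)*(-83252)) = sqrt(13847 - 20813/20) = sqrt(256127/20) = sqrt(1280635)/10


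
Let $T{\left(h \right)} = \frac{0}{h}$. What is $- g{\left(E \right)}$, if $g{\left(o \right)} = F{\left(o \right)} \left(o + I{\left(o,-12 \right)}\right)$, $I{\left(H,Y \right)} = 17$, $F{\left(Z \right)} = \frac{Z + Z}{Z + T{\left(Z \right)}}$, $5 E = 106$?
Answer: $- \frac{382}{5} \approx -76.4$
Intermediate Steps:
$E = \frac{106}{5}$ ($E = \frac{1}{5} \cdot 106 = \frac{106}{5} \approx 21.2$)
$T{\left(h \right)} = 0$
$F{\left(Z \right)} = 2$ ($F{\left(Z \right)} = \frac{Z + Z}{Z + 0} = \frac{2 Z}{Z} = 2$)
$g{\left(o \right)} = 34 + 2 o$ ($g{\left(o \right)} = 2 \left(o + 17\right) = 2 \left(17 + o\right) = 34 + 2 o$)
$- g{\left(E \right)} = - (34 + 2 \cdot \frac{106}{5}) = - (34 + \frac{212}{5}) = \left(-1\right) \frac{382}{5} = - \frac{382}{5}$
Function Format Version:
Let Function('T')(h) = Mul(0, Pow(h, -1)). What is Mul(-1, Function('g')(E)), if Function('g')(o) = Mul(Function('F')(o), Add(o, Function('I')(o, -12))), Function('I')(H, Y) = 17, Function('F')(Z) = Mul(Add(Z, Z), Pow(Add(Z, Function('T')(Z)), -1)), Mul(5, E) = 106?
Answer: Rational(-382, 5) ≈ -76.400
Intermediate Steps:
E = Rational(106, 5) (E = Mul(Rational(1, 5), 106) = Rational(106, 5) ≈ 21.200)
Function('T')(h) = 0
Function('F')(Z) = 2 (Function('F')(Z) = Mul(Add(Z, Z), Pow(Add(Z, 0), -1)) = Mul(Mul(2, Z), Pow(Z, -1)) = 2)
Function('g')(o) = Add(34, Mul(2, o)) (Function('g')(o) = Mul(2, Add(o, 17)) = Mul(2, Add(17, o)) = Add(34, Mul(2, o)))
Mul(-1, Function('g')(E)) = Mul(-1, Add(34, Mul(2, Rational(106, 5)))) = Mul(-1, Add(34, Rational(212, 5))) = Mul(-1, Rational(382, 5)) = Rational(-382, 5)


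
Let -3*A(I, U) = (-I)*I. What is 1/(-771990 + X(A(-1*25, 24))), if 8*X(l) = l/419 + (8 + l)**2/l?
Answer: -523750/404315023013 ≈ -1.2954e-6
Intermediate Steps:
A(I, U) = I**2/3 (A(I, U) = -(-I)*I/3 = -(-1)*I**2/3 = I**2/3)
X(l) = l/3352 + (8 + l)**2/(8*l) (X(l) = (l/419 + (8 + l)**2/l)/8 = l/3352 + (8 + l)**2/(8*l))
1/(-771990 + X(A(-1*25, 24))) = 1/(-771990 + (((-1*25)**2/3)/3352 + (8 + (-1*25)**2/3)**2/(8*(((-1*25)**2/3))))) = 1/(-771990 + (((1/3)*(-25)**2)/3352 + (8 + (1/3)*(-25)**2)**2/(8*(((1/3)*(-25)**2))))) = 1/(-771990 + (((1/3)*625)/3352 + (8 + (1/3)*625)**2/(8*(((1/3)*625))))) = 1/(-771990 + ((1/3352)*(625/3) + (8 + 625/3)**2/(8*(625/3)))) = 1/(-771990 + (625/10056 + (1/8)*(3/625)*(649/3)**2)) = 1/(-771990 + (625/10056 + (1/8)*(3/625)*(421201/9))) = 1/(-771990 + (625/10056 + 421201/15000)) = 1/(-771990 + 14739487/523750) = 1/(-404315023013/523750) = -523750/404315023013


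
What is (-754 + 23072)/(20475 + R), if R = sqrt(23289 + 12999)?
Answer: 7253350/6653799 - 178544*sqrt(7)/46576593 ≈ 1.0800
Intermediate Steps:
R = 72*sqrt(7) (R = sqrt(36288) = 72*sqrt(7) ≈ 190.49)
(-754 + 23072)/(20475 + R) = (-754 + 23072)/(20475 + 72*sqrt(7)) = 22318/(20475 + 72*sqrt(7))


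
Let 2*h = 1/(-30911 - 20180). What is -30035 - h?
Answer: -3069036369/102182 ≈ -30035.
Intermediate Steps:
h = -1/102182 (h = 1/(2*(-30911 - 20180)) = (½)/(-51091) = (½)*(-1/51091) = -1/102182 ≈ -9.7865e-6)
-30035 - h = -30035 - 1*(-1/102182) = -30035 + 1/102182 = -3069036369/102182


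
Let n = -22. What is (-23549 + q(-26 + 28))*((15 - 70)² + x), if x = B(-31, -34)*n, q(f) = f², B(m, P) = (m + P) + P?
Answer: -122504635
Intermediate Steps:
B(m, P) = m + 2*P (B(m, P) = (P + m) + P = m + 2*P)
x = 2178 (x = (-31 + 2*(-34))*(-22) = (-31 - 68)*(-22) = -99*(-22) = 2178)
(-23549 + q(-26 + 28))*((15 - 70)² + x) = (-23549 + (-26 + 28)²)*((15 - 70)² + 2178) = (-23549 + 2²)*((-55)² + 2178) = (-23549 + 4)*(3025 + 2178) = -23545*5203 = -122504635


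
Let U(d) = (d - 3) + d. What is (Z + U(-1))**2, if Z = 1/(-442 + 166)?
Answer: 1907161/76176 ≈ 25.036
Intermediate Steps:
U(d) = -3 + 2*d (U(d) = (-3 + d) + d = -3 + 2*d)
Z = -1/276 (Z = 1/(-276) = -1/276 ≈ -0.0036232)
(Z + U(-1))**2 = (-1/276 + (-3 + 2*(-1)))**2 = (-1/276 + (-3 - 2))**2 = (-1/276 - 5)**2 = (-1381/276)**2 = 1907161/76176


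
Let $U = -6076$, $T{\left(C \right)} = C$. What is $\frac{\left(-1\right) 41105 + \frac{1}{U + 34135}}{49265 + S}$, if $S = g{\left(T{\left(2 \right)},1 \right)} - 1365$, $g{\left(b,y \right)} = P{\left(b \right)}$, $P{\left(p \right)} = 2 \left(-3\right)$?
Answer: $- \frac{576682597}{671928873} \approx -0.85825$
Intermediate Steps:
$P{\left(p \right)} = -6$
$g{\left(b,y \right)} = -6$
$S = -1371$ ($S = -6 - 1365 = -1371$)
$\frac{\left(-1\right) 41105 + \frac{1}{U + 34135}}{49265 + S} = \frac{\left(-1\right) 41105 + \frac{1}{-6076 + 34135}}{49265 - 1371} = \frac{-41105 + \frac{1}{28059}}{47894} = \left(-41105 + \frac{1}{28059}\right) \frac{1}{47894} = \left(- \frac{1153365194}{28059}\right) \frac{1}{47894} = - \frac{576682597}{671928873}$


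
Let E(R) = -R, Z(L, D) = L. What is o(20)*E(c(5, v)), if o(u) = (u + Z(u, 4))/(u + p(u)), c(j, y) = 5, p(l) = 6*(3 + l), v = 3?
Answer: -100/79 ≈ -1.2658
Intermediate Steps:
p(l) = 18 + 6*l
o(u) = 2*u/(18 + 7*u) (o(u) = (u + u)/(u + (18 + 6*u)) = (2*u)/(18 + 7*u) = 2*u/(18 + 7*u))
o(20)*E(c(5, v)) = (2*20/(18 + 7*20))*(-1*5) = (2*20/(18 + 140))*(-5) = (2*20/158)*(-5) = (2*20*(1/158))*(-5) = (20/79)*(-5) = -100/79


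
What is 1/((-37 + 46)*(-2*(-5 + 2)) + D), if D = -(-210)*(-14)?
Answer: -1/2886 ≈ -0.00034650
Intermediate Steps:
D = -2940 (D = -30*98 = -2940)
1/((-37 + 46)*(-2*(-5 + 2)) + D) = 1/((-37 + 46)*(-2*(-5 + 2)) - 2940) = 1/(9*(-2*(-3)) - 2940) = 1/(9*6 - 2940) = 1/(54 - 2940) = 1/(-2886) = -1/2886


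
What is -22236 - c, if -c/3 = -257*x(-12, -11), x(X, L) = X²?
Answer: -133260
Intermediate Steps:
c = 111024 (c = -(-771)*(-12)² = -(-771)*144 = -3*(-37008) = 111024)
-22236 - c = -22236 - 1*111024 = -22236 - 111024 = -133260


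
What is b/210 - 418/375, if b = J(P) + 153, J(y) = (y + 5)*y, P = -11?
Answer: -377/5250 ≈ -0.071810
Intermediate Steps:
J(y) = y*(5 + y) (J(y) = (5 + y)*y = y*(5 + y))
b = 219 (b = -11*(5 - 11) + 153 = -11*(-6) + 153 = 66 + 153 = 219)
b/210 - 418/375 = 219/210 - 418/375 = 219*(1/210) - 418*1/375 = 73/70 - 418/375 = -377/5250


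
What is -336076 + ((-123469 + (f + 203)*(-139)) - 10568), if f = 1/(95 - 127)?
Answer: -15946421/32 ≈ -4.9833e+5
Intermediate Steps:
f = -1/32 (f = 1/(-32) = -1/32 ≈ -0.031250)
-336076 + ((-123469 + (f + 203)*(-139)) - 10568) = -336076 + ((-123469 + (-1/32 + 203)*(-139)) - 10568) = -336076 + ((-123469 + (6495/32)*(-139)) - 10568) = -336076 + ((-123469 - 902805/32) - 10568) = -336076 + (-4853813/32 - 10568) = -336076 - 5191989/32 = -15946421/32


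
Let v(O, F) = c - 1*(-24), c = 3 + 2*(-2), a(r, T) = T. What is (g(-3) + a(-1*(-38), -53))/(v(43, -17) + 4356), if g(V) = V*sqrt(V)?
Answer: -53/4379 - 3*I*sqrt(3)/4379 ≈ -0.012103 - 0.0011866*I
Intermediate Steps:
g(V) = V**(3/2)
c = -1 (c = 3 - 4 = -1)
v(O, F) = 23 (v(O, F) = -1 - 1*(-24) = -1 + 24 = 23)
(g(-3) + a(-1*(-38), -53))/(v(43, -17) + 4356) = ((-3)**(3/2) - 53)/(23 + 4356) = (-3*I*sqrt(3) - 53)/4379 = (-53 - 3*I*sqrt(3))*(1/4379) = -53/4379 - 3*I*sqrt(3)/4379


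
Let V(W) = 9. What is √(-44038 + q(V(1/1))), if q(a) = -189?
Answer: I*√44227 ≈ 210.3*I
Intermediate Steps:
√(-44038 + q(V(1/1))) = √(-44038 - 189) = √(-44227) = I*√44227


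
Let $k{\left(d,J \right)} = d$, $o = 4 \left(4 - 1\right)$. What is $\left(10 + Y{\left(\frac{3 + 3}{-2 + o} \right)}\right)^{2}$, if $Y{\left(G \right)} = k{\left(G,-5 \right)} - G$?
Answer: $100$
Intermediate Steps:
$o = 12$ ($o = 4 \cdot 3 = 12$)
$Y{\left(G \right)} = 0$ ($Y{\left(G \right)} = G - G = 0$)
$\left(10 + Y{\left(\frac{3 + 3}{-2 + o} \right)}\right)^{2} = \left(10 + 0\right)^{2} = 10^{2} = 100$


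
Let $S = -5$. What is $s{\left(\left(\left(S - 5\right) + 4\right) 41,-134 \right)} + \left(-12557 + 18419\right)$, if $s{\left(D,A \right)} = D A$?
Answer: $38826$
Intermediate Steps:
$s{\left(D,A \right)} = A D$
$s{\left(\left(\left(S - 5\right) + 4\right) 41,-134 \right)} + \left(-12557 + 18419\right) = - 134 \left(\left(-5 - 5\right) + 4\right) 41 + \left(-12557 + 18419\right) = - 134 \left(-10 + 4\right) 41 + 5862 = - 134 \left(\left(-6\right) 41\right) + 5862 = \left(-134\right) \left(-246\right) + 5862 = 32964 + 5862 = 38826$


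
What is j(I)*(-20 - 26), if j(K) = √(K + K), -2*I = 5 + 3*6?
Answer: -46*I*√23 ≈ -220.61*I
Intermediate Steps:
I = -23/2 (I = -(5 + 3*6)/2 = -(5 + 18)/2 = -½*23 = -23/2 ≈ -11.500)
j(K) = √2*√K (j(K) = √(2*K) = √2*√K)
j(I)*(-20 - 26) = (√2*√(-23/2))*(-20 - 26) = (√2*(I*√46/2))*(-46) = (I*√23)*(-46) = -46*I*√23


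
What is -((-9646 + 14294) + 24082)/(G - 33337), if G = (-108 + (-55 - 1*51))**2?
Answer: -28730/12459 ≈ -2.3060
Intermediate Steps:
G = 45796 (G = (-108 + (-55 - 51))**2 = (-108 - 106)**2 = (-214)**2 = 45796)
-((-9646 + 14294) + 24082)/(G - 33337) = -((-9646 + 14294) + 24082)/(45796 - 33337) = -(4648 + 24082)/12459 = -28730/12459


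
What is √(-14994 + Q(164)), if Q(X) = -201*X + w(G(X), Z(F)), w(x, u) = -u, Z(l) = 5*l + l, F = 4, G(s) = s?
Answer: I*√47982 ≈ 219.05*I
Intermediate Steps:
Z(l) = 6*l
Q(X) = -24 - 201*X (Q(X) = -201*X - 6*4 = -201*X - 1*24 = -201*X - 24 = -24 - 201*X)
√(-14994 + Q(164)) = √(-14994 + (-24 - 201*164)) = √(-14994 + (-24 - 32964)) = √(-14994 - 32988) = √(-47982) = I*√47982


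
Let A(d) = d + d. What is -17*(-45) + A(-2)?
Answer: 761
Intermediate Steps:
A(d) = 2*d
-17*(-45) + A(-2) = -17*(-45) + 2*(-2) = 765 - 4 = 761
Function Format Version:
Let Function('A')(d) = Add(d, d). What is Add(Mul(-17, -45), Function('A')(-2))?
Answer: 761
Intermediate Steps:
Function('A')(d) = Mul(2, d)
Add(Mul(-17, -45), Function('A')(-2)) = Add(Mul(-17, -45), Mul(2, -2)) = Add(765, -4) = 761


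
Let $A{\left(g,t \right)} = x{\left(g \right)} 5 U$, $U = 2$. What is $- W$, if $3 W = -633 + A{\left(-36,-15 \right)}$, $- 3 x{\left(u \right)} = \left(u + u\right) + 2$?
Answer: $\frac{1199}{9} \approx 133.22$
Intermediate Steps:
$x{\left(u \right)} = - \frac{2}{3} - \frac{2 u}{3}$ ($x{\left(u \right)} = - \frac{\left(u + u\right) + 2}{3} = - \frac{2 u + 2}{3} = - \frac{2 + 2 u}{3} = - \frac{2}{3} - \frac{2 u}{3}$)
$A{\left(g,t \right)} = - \frac{20}{3} - \frac{20 g}{3}$ ($A{\left(g,t \right)} = \left(- \frac{2}{3} - \frac{2 g}{3}\right) 5 \cdot 2 = \left(- \frac{10}{3} - \frac{10 g}{3}\right) 2 = - \frac{20}{3} - \frac{20 g}{3}$)
$W = - \frac{1199}{9}$ ($W = \frac{-633 - - \frac{700}{3}}{3} = \frac{-633 + \left(- \frac{20}{3} + 240\right)}{3} = \frac{-633 + \frac{700}{3}}{3} = \frac{1}{3} \left(- \frac{1199}{3}\right) = - \frac{1199}{9} \approx -133.22$)
$- W = \left(-1\right) \left(- \frac{1199}{9}\right) = \frac{1199}{9}$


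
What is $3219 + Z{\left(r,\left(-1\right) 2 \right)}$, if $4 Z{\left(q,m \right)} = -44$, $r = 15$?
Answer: $3208$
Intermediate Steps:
$Z{\left(q,m \right)} = -11$ ($Z{\left(q,m \right)} = \frac{1}{4} \left(-44\right) = -11$)
$3219 + Z{\left(r,\left(-1\right) 2 \right)} = 3219 - 11 = 3208$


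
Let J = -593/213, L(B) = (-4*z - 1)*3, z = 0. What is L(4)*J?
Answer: 593/71 ≈ 8.3521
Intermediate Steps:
L(B) = -3 (L(B) = (-4*0 - 1)*3 = (0 - 1)*3 = -1*3 = -3)
J = -593/213 (J = -593*1/213 = -593/213 ≈ -2.7840)
L(4)*J = -3*(-593/213) = 593/71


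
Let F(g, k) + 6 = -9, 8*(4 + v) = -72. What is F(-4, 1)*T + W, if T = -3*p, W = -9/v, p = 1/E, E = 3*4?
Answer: 231/52 ≈ 4.4423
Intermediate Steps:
v = -13 (v = -4 + (1/8)*(-72) = -4 - 9 = -13)
E = 12
p = 1/12 ≈ 0.083333
F(g, k) = -15 (F(g, k) = -6 - 9 = -15)
W = 9/13 (W = -9/(-13) = -9*(-1/13) = 9/13 ≈ 0.69231)
T = -1/4 (T = -3*1/12 = -1/4 ≈ -0.25000)
F(-4, 1)*T + W = -15*(-1/4) + 9/13 = 15/4 + 9/13 = 231/52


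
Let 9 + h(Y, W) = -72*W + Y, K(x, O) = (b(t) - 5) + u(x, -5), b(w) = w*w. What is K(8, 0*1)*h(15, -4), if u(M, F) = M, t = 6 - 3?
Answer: 3528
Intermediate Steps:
t = 3
b(w) = w²
K(x, O) = 4 + x (K(x, O) = (3² - 5) + x = (9 - 5) + x = 4 + x)
h(Y, W) = -9 + Y - 72*W (h(Y, W) = -9 + (-72*W + Y) = -9 + (Y - 72*W) = -9 + Y - 72*W)
K(8, 0*1)*h(15, -4) = (4 + 8)*(-9 + 15 - 72*(-4)) = 12*(-9 + 15 + 288) = 12*294 = 3528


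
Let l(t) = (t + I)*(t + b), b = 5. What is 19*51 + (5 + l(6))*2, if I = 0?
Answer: 1111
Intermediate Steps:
l(t) = t*(5 + t) (l(t) = (t + 0)*(t + 5) = t*(5 + t))
19*51 + (5 + l(6))*2 = 19*51 + (5 + 6*(5 + 6))*2 = 969 + (5 + 6*11)*2 = 969 + (5 + 66)*2 = 969 + 71*2 = 969 + 142 = 1111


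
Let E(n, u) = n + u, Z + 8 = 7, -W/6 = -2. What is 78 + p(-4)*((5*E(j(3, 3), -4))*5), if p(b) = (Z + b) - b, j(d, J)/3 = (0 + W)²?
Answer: -10622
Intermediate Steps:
W = 12 (W = -6*(-2) = 12)
Z = -1 (Z = -8 + 7 = -1)
j(d, J) = 432 (j(d, J) = 3*(0 + 12)² = 3*12² = 3*144 = 432)
p(b) = -1 (p(b) = (-1 + b) - b = -1)
78 + p(-4)*((5*E(j(3, 3), -4))*5) = 78 - 5*(432 - 4)*5 = 78 - 5*428*5 = 78 - 2140*5 = 78 - 1*10700 = 78 - 10700 = -10622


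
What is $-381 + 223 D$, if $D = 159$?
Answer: $35076$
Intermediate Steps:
$-381 + 223 D = -381 + 223 \cdot 159 = -381 + 35457 = 35076$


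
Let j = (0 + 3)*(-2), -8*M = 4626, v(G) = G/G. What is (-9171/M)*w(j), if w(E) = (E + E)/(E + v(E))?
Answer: 48912/1285 ≈ 38.064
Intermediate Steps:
v(G) = 1
M = -2313/4 (M = -1/8*4626 = -2313/4 ≈ -578.25)
j = -6 (j = 3*(-2) = -6)
w(E) = 2*E/(1 + E) (w(E) = (E + E)/(E + 1) = (2*E)/(1 + E) = 2*E/(1 + E))
(-9171/M)*w(j) = (-9171/(-2313/4))*(2*(-6)/(1 - 6)) = (-9171*(-4/2313))*(2*(-6)/(-5)) = 4076*(2*(-6)*(-1/5))/257 = (4076/257)*(12/5) = 48912/1285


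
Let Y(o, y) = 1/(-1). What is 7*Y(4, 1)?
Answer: -7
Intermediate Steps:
Y(o, y) = -1
7*Y(4, 1) = 7*(-1) = -7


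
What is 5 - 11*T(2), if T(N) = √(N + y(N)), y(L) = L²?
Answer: 5 - 11*√6 ≈ -21.944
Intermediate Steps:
T(N) = √(N + N²)
5 - 11*T(2) = 5 - 11*√2*√(1 + 2) = 5 - 11*√6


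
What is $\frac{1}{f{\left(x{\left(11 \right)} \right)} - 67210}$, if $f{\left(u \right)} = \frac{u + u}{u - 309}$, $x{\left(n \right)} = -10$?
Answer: $- \frac{319}{21439970} \approx -1.4879 \cdot 10^{-5}$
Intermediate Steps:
$f{\left(u \right)} = \frac{2 u}{-309 + u}$
$\frac{1}{f{\left(x{\left(11 \right)} \right)} - 67210} = \frac{1}{2 \left(-10\right) \frac{1}{-309 - 10} - 67210} = \frac{1}{2 \left(-10\right) \frac{1}{-319} - 67210} = \frac{1}{2 \left(-10\right) \left(- \frac{1}{319}\right) - 67210} = \frac{1}{\frac{20}{319} - 67210} = \frac{1}{- \frac{21439970}{319}} = - \frac{319}{21439970}$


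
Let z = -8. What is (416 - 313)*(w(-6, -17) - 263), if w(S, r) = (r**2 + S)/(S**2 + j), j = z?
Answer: -729343/28 ≈ -26048.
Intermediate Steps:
j = -8
w(S, r) = (S + r**2)/(-8 + S**2) (w(S, r) = (r**2 + S)/(S**2 - 8) = (S + r**2)/(-8 + S**2))
(416 - 313)*(w(-6, -17) - 263) = (416 - 313)*((-6 + (-17)**2)/(-8 + (-6)**2) - 263) = 103*((-6 + 289)/(-8 + 36) - 263) = 103*(283/28 - 263) = 103*(-7081/28) = -729343/28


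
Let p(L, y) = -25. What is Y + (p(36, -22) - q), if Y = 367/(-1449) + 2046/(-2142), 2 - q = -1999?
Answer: -49936226/24633 ≈ -2027.2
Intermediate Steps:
q = 2001 (q = 2 - 1*(-1999) = 2 + 1999 = 2001)
Y = -29768/24633 (Y = 367*(-1/1449) + 2046*(-1/2142) = -367/1449 - 341/357 = -29768/24633 ≈ -1.2085)
Y + (p(36, -22) - q) = -29768/24633 + (-25 - 1*2001) = -29768/24633 + (-25 - 2001) = -29768/24633 - 2026 = -49936226/24633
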